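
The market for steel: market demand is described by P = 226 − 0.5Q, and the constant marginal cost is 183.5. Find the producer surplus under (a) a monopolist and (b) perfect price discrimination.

The monopolist equates marginal revenue to marginal cost: 226 − Q = 183.5, so Q = 42.5. From demand, P = 204.75.
PS = (204.75 − 183.5)·42.5 = 903.125.
A perfectly discriminating monopolist sells every unit with P(Q) ≥ MC(Q), so output equals the competitive quantity Q = 85. Each buyer pays their reservation price, so CS = 0 and the firm captures all surplus.
PS = ½·(226 − 183.5)·85 = 1806.25.

Monopoly: PS = 903.125; Perfect PD: PS = 1806.25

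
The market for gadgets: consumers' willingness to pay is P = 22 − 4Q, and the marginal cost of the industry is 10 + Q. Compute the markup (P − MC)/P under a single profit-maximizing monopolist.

Lerner index = 0.32

Monopoly sets MR = MC: 22 − 8Q = 10 + Q ⇒ Q = 4/3, P = 22 − 4·4/3 = 50/3.
Lerner index = (P − MC)/P = (50/3 − 34/3)/(50/3) = 0.32.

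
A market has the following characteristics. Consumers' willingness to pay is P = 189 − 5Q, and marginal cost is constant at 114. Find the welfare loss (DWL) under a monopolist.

Under competition P = MC = 114, so Q = (189 − 114)/5 = 15.
A monopolist chooses Q where MR = MC. MR = 189 − 10Q; setting this equal to 114 gives Q = 7.5 and P = 151.5.
DWL is the triangle between Q = 7.5 and Q = 15: ½·(15 − 7.5)·(151.5 − 114) = 140.625.

DWL = 140.625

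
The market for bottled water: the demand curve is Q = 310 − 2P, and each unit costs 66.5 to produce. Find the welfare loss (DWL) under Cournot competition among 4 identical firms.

DWL = 313.29

Inverting demand: P = 155 − 0.5Q.
Competitive firms price at marginal cost: P = 66.5, giving Q = 177.
With 4 symmetric Cournot firms, each firm's FOC gives 155 − 2.5q = 66.5, so q = 35.4, Q = 4·35.4 = 141.6, and P = 84.2.
DWL is the triangle between Q = 141.6 and Q = 177: ½·(177 − 141.6)·(84.2 − 66.5) = 313.29.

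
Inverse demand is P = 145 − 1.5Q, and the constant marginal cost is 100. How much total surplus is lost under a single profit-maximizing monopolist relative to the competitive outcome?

DWL = 168.75

Under competition P = MC = 100, so Q = (145 − 100)/1.5 = 30.
Monopoly sets MR = MC: 145 − 3Q = 100 ⇒ Q = 15, P = 145 − 1.5·15 = 122.5.
DWL is the triangle between Q = 15 and Q = 30: ½·(30 − 15)·(122.5 − 100) = 168.75.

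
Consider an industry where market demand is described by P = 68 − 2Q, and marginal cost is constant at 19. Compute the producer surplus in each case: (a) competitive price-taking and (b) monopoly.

Perfect competition: P = MC = 19, so 68 − 2Q = 19 and Q = 24.5.
PS = (19 − 19)·24.5 = 0.
Monopoly sets MR = MC: 68 − 4Q = 19 ⇒ Q = 12.25, P = 68 − 2·12.25 = 43.5.
PS = (43.5 − 19)·12.25 = 300.125.

Competition: PS = 0; Monopoly: PS = 300.125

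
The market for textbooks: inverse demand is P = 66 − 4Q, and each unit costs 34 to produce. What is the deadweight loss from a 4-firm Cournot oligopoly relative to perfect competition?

Under competition P = MC = 34, so Q = (66 − 34)/4 = 8.
With 4 symmetric Cournot firms, each firm's FOC gives 66 − 20q = 34, so q = 1.6, Q = 4·1.6 = 6.4, and P = 40.4.
DWL is the triangle between Q = 6.4 and Q = 8: ½·(8 − 6.4)·(40.4 − 34) = 5.12.

DWL = 5.12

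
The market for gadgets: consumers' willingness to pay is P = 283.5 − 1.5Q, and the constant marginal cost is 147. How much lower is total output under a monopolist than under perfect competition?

Competitive firms price at marginal cost: P = 147, giving Q = 91.
Monopoly sets MR = MC: 283.5 − 3Q = 147 ⇒ Q = 45.5, P = 283.5 − 1.5·45.5 = 215.25.
Change in total output: 45.5 − 91 = −45.5.

Q falls by 45.5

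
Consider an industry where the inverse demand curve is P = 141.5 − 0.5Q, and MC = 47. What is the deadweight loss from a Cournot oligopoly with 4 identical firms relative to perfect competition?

Perfect competition: P = MC = 47, so 141.5 − 0.5Q = 47 and Q = 189.
With 4 symmetric Cournot firms, each firm's FOC gives 141.5 − 2.5q = 47, so q = 37.8, Q = 4·37.8 = 151.2, and P = 65.9.
DWL is the triangle between Q = 151.2 and Q = 189: ½·(189 − 151.2)·(65.9 − 47) = 357.21.

DWL = 357.21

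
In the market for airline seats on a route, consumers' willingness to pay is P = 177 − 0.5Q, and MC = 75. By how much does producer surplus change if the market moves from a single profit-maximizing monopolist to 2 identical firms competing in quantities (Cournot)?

PS falls by 578

The monopolist equates marginal revenue to marginal cost: 177 − Q = 75, so Q = 102. From demand, P = 126.
PS = (126 − 75)·102 = 5202.
With 2 symmetric Cournot firms, each firm's FOC gives 177 − 1.5q = 75, so q = 68, Q = 2·68 = 136, and P = 109.
PS = (109 − 75)·136 = 4624.
Change in producer surplus: 4624 − 5202 = −578.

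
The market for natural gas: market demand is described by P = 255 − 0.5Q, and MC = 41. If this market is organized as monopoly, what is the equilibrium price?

A monopolist chooses Q where MR = MC. MR = 255 − Q; setting this equal to 41 gives Q = 214 and P = 148.

P = 148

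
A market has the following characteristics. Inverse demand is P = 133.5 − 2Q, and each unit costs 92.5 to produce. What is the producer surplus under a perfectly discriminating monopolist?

A perfectly discriminating monopolist sells every unit with P(Q) ≥ MC(Q), so output equals the competitive quantity Q = 20.5. Each buyer pays their reservation price, so CS = 0 and the firm captures all surplus.
PS = ½·(133.5 − 92.5)·20.5 = 420.25.

PS = 420.25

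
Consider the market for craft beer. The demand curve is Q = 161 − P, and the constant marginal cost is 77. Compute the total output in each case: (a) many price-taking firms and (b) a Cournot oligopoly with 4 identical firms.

Inverting demand: P = 161 − Q.
Under competition P = MC = 77, so Q = (161 − 77)/1 = 84.
In a 4-firm Cournot equilibrium, symmetry and the first-order condition give q = (161 − 77)/(5) = 16.8. So Q = 67.2 and P = 93.8.

Competition: Q = 84; Cournot: Q = 67.2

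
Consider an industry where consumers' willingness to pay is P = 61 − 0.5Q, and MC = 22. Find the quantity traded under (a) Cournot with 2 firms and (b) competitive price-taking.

In a 2-firm Cournot equilibrium, symmetry and the first-order condition give q = (61 − 22)/(1.5) = 26. So Q = 52 and P = 35.
Competitive firms price at marginal cost: P = 22, giving Q = 78.

Cournot: Q = 52; Competition: Q = 78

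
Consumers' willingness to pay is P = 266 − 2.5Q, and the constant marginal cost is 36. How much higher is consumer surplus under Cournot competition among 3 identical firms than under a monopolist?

CS rises by 3306.25

A monopolist chooses Q where MR = MC. MR = 266 − 5Q; setting this equal to 36 gives Q = 46 and P = 151.
CS = ½·(266 − 151)·46 = 2645.
In a 3-firm Cournot equilibrium, symmetry and the first-order condition give q = (266 − 36)/(10) = 23. So Q = 69 and P = 93.5.
CS = ½·(266 − 93.5)·69 = 5951.25.
Change in consumer surplus: 5951.25 − 2645 = 3306.25.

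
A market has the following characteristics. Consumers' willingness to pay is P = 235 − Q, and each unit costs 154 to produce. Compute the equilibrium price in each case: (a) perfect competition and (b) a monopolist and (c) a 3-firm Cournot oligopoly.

Under competition P = MC = 154, so Q = (235 − 154)/1 = 81.
The monopolist equates marginal revenue to marginal cost: 235 − 2Q = 154, so Q = 40.5. From demand, P = 194.5.
In a 3-firm Cournot equilibrium, symmetry and the first-order condition give q = (235 − 154)/(4) = 20.25. So Q = 60.75 and P = 174.25.

Competition: P = 154; Monopoly: P = 194.5; Cournot: P = 174.25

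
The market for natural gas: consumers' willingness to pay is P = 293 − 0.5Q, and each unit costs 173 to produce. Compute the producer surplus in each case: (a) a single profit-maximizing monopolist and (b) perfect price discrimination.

A monopolist chooses Q where MR = MC. MR = 293 − Q; setting this equal to 173 gives Q = 120 and P = 233.
PS = (233 − 173)·120 = 7200.
Under first-degree price discrimination the firm charges each unit its demand price and produces up to where P = MC, i.e. Q = 240. Consumer surplus is zero; producer surplus equals total surplus.
PS = ½·(293 − 173)·240 = 14400.

Monopoly: PS = 7200; Perfect PD: PS = 14400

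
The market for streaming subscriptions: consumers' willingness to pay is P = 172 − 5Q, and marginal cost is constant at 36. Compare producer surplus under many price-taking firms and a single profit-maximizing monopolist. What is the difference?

PS rises by 924.8

Perfect competition: P = MC = 36, so 172 − 5Q = 36 and Q = 27.2.
PS = (36 − 36)·27.2 = 0.
Monopoly sets MR = MC: 172 − 10Q = 36 ⇒ Q = 13.6, P = 172 − 5·13.6 = 104.
PS = (104 − 36)·13.6 = 924.8.
Change in producer surplus: 924.8 − 0 = 924.8.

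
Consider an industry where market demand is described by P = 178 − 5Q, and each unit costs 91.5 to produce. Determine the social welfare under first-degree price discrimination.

TS = 748.225

With perfect price discrimination, output is the efficient level Q = 17.3 (where demand meets MC), but every buyer pays their willingness to pay: CS = 0 and PS = total surplus.
TS = 748.225 (equal to competitive TS).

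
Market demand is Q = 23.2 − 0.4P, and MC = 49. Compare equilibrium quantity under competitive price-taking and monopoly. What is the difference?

Inverting demand: P = 58 − 2.5Q.
Perfect competition: P = MC = 49, so 58 − 2.5Q = 49 and Q = 3.6.
A monopolist chooses Q where MR = MC. MR = 58 − 5Q; setting this equal to 49 gives Q = 1.8 and P = 53.5.
Change in equilibrium quantity: 1.8 − 3.6 = −1.8.

Equilibrium quantity falls by 1.8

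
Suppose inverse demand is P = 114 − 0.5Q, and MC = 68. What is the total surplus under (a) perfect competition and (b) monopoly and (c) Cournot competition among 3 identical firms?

Competition: TS = 2116; Monopoly: TS = 1587; Cournot: TS = 1983.75

Under competition P = MC = 68, so Q = (114 − 68)/0.5 = 92.
CS = ½·(114 − 68)·92 = 2116; PS = (68 − 68)·92 = 0; TS = 2116.
Monopoly sets MR = MC: 114 − Q = 68 ⇒ Q = 46, P = 114 − 0.5·46 = 91.
CS = ½·(114 − 91)·46 = 529; PS = (91 − 68)·46 = 1058; TS = 1587.
Cournot with 3 identical firms: the symmetric best-response condition is 114 − 2q = 68. Each firm produces q = 23, total output Q = 69, price P = 79.5.
CS = ½·(114 − 79.5)·69 = 1190.25; PS = (79.5 − 68)·69 = 793.5; TS = 1983.75.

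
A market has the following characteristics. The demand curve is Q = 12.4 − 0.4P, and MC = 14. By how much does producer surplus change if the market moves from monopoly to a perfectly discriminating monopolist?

Producer surplus rises by 28.9

Inverting demand: P = 31 − 2.5Q.
The monopolist equates marginal revenue to marginal cost: 31 − 5Q = 14, so Q = 3.4. From demand, P = 22.5.
PS = (22.5 − 14)·3.4 = 28.9.
Under first-degree price discrimination the firm charges each unit its demand price and produces up to where P = MC, i.e. Q = 6.8. Consumer surplus is zero; producer surplus equals total surplus.
PS = ½·(31 − 14)·6.8 = 57.8.
Change in producer surplus: 57.8 − 28.9 = 28.9.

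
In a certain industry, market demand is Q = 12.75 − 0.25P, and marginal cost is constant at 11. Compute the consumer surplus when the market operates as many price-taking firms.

CS = 200

Inverting demand: P = 51 − 4Q.
Under competition P = MC = 11, so Q = (51 − 11)/4 = 10.
CS = ½·(51 − 11)·10 = 200.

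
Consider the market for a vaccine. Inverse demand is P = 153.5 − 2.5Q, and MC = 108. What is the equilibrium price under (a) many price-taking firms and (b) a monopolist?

Competition: P = 108; Monopoly: P = 130.75

Competitive firms price at marginal cost: P = 108, giving Q = 18.2.
The monopolist equates marginal revenue to marginal cost: 153.5 − 5Q = 108, so Q = 9.1. From demand, P = 130.75.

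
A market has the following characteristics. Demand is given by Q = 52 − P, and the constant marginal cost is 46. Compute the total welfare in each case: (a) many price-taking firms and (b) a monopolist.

Competition: TS = 18; Monopoly: TS = 13.5

Inverting demand: P = 52 − Q.
Perfect competition: P = MC = 46, so 52 − Q = 46 and Q = 6.
CS = ½·(52 − 46)·6 = 18; PS = (46 − 46)·6 = 0; TS = 18.
A monopolist chooses Q where MR = MC. MR = 52 − 2Q; setting this equal to 46 gives Q = 3 and P = 49.
CS = ½·(52 − 49)·3 = 4.5; PS = (49 − 46)·3 = 9; TS = 13.5.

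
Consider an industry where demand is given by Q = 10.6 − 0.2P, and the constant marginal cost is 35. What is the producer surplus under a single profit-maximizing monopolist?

PS = 16.2

Inverting demand: P = 53 − 5Q.
A monopolist chooses Q where MR = MC. MR = 53 − 10Q; setting this equal to 35 gives Q = 1.8 and P = 44.
PS = (44 − 35)·1.8 = 16.2.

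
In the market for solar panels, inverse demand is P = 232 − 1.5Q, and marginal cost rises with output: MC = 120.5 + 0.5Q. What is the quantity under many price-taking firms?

Q = 55.75

Competitive equilibrium sets price equal to marginal cost: 232 − 1.5Q = 120.5 + 0.5Q, so Q = 55.75 and P = 148.375.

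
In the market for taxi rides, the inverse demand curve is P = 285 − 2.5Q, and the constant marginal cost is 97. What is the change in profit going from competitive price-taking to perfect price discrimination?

Perfect competition: P = MC = 97, so 285 − 2.5Q = 97 and Q = 75.2.
Profit = (97 − 97)·75.2 = 0.
With perfect price discrimination, output is the efficient level Q = 75.2 (where demand meets MC), but every buyer pays their willingness to pay: CS = 0 and PS = total surplus.
PS equals the full surplus area, 7068.8. Profit = 7068.8 = 7068.8.
Change in profit: 7068.8 − 0 = 7068.8.

π rises by 7068.8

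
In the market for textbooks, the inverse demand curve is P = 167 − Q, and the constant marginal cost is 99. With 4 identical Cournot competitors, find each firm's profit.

π_i = 184.96

With 4 symmetric Cournot firms, each firm's FOC gives 167 − 5q = 99, so q = 13.6, Q = 4·13.6 = 54.4, and P = 112.6.
Each firm's profit = (112.6 − 99)·13.6 = 184.96.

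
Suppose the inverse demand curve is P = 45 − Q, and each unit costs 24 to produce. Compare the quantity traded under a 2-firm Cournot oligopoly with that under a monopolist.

Cournot: Q = 14; Monopoly: Q = 10.5

Cournot with 2 identical firms: the symmetric best-response condition is 45 − 3q = 24. Each firm produces q = 7, total output Q = 14, price P = 31.
A monopolist chooses Q where MR = MC. MR = 45 − 2Q; setting this equal to 24 gives Q = 10.5 and P = 34.5.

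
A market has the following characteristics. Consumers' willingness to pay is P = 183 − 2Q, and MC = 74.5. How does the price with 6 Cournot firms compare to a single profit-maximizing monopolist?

Cournot: P = 90; Monopoly: P = 128.75

Cournot with 6 identical firms: the symmetric best-response condition is 183 − 14q = 74.5. Each firm produces q = 7.75, total output Q = 46.5, price P = 90.
Monopoly sets MR = MC: 183 − 4Q = 74.5 ⇒ Q = 27.125, P = 183 − 2·27.125 = 128.75.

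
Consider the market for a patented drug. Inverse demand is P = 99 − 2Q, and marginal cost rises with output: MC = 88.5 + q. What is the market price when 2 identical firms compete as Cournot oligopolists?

P = 93

Cournot with 2 identical firms: the symmetric best-response condition is 99 − 6q = 88.5 + q. Each firm produces q = 1.5, total output Q = 3, price P = 93.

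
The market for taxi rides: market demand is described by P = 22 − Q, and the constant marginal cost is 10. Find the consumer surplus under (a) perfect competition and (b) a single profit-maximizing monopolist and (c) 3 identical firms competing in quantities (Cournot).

Perfect competition: P = MC = 10, so 22 − Q = 10 and Q = 12.
CS = ½·(22 − 10)·12 = 72.
Monopoly sets MR = MC: 22 − 2Q = 10 ⇒ Q = 6, P = 22 − 6 = 16.
CS = ½·(22 − 16)·6 = 18.
In a 3-firm Cournot equilibrium, symmetry and the first-order condition give q = (22 − 10)/(4) = 3. So Q = 9 and P = 13.
CS = ½·(22 − 13)·9 = 40.5.

Competition: CS = 72; Monopoly: CS = 18; Cournot: CS = 40.5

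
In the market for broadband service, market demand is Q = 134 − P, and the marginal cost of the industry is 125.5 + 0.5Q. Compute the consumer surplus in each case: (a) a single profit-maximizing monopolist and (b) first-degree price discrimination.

Monopoly: CS = 5.78; Perfect PD: CS = 0

Inverting demand: P = 134 − Q.
A monopolist chooses Q where MR = MC. MR = 134 − 2Q; setting this equal to 125.5 + 0.5Q gives Q = 3.4 and P = 130.6.
CS = ½·(134 − 130.6)·3.4 = 5.78.
A perfectly discriminating monopolist sells every unit with P(Q) ≥ MC(Q), so output equals the competitive quantity Q = 17/3. Each buyer pays their reservation price, so CS = 0 and the firm captures all surplus.
CS = 0.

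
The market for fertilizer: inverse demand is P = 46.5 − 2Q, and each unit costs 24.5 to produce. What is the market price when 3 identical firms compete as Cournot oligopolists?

With 3 symmetric Cournot firms, each firm's FOC gives 46.5 − 8q = 24.5, so q = 2.75, Q = 3·2.75 = 8.25, and P = 30.

P = 30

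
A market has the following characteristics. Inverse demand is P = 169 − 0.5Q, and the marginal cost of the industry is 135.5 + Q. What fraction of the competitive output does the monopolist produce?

Q_m/Q_c = 0.75

Monopoly sets MR = MC: 169 − Q = 135.5 + Q ⇒ Q = 16.75, P = 169 − 0.5·16.75 = 160.625.
Under competition P = MC: 169 − 0.5Q = 135.5 + Q ⇒ Q = 67/3, P = 947/6.
Ratio Q_m/Q_c = 16.75/(67/3) = 0.75.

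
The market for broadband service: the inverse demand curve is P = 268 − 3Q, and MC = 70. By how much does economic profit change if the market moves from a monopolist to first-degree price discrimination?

A monopolist chooses Q where MR = MC. MR = 268 − 6Q; setting this equal to 70 gives Q = 33 and P = 169.
Profit = (169 − 70)·33 = 3267.
With perfect price discrimination, output is the efficient level Q = 66 (where demand meets MC), but every buyer pays their willingness to pay: CS = 0 and PS = total surplus.
PS equals the full surplus area, 6534. Profit = 6534 = 6534.
Change in economic profit: 6534 − 3267 = 3267.

π rises by 3267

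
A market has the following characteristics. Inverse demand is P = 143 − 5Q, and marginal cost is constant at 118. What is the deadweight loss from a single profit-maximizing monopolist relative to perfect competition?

DWL = 15.625

Competitive firms price at marginal cost: P = 118, giving Q = 5.
The monopolist equates marginal revenue to marginal cost: 143 − 10Q = 118, so Q = 2.5. From demand, P = 130.5.
DWL is the triangle between Q = 2.5 and Q = 5: ½·(5 − 2.5)·(130.5 − 118) = 15.625.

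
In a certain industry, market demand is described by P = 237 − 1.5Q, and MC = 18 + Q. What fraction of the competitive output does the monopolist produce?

Q_m/Q_c = 0.625

Monopoly sets MR = MC: 237 − 3Q = 18 + Q ⇒ Q = 54.75, P = 237 − 1.5·54.75 = 154.875.
Competitive equilibrium sets price equal to marginal cost: 237 − 1.5Q = 18 + Q, so Q = 87.6 and P = 105.6.
Ratio Q_m/Q_c = 54.75/87.6 = 0.625.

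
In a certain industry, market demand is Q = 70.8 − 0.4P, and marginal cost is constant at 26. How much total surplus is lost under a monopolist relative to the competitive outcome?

DWL = 1140.05

Inverting demand: P = 177 − 2.5Q.
Competitive firms price at marginal cost: P = 26, giving Q = 60.4.
The monopolist equates marginal revenue to marginal cost: 177 − 5Q = 26, so Q = 30.2. From demand, P = 101.5.
DWL is the triangle between Q = 30.2 and Q = 60.4: ½·(60.4 − 30.2)·(101.5 − 26) = 1140.05.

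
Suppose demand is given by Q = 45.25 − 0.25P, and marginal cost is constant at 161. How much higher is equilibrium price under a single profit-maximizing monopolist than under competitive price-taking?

Equilibrium price rises by 10

Inverting demand: P = 181 − 4Q.
Competitive firms price at marginal cost: P = 161, giving Q = 5.
A monopolist chooses Q where MR = MC. MR = 181 − 8Q; setting this equal to 161 gives Q = 2.5 and P = 171.
Change in equilibrium price: 171 − 161 = 10.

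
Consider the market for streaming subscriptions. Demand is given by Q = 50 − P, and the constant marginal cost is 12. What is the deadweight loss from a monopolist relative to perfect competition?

DWL = 180.5

Inverting demand: P = 50 − Q.
Competitive firms price at marginal cost: P = 12, giving Q = 38.
A monopolist chooses Q where MR = MC. MR = 50 − 2Q; setting this equal to 12 gives Q = 19 and P = 31.
DWL is the triangle between Q = 19 and Q = 38: ½·(38 − 19)·(31 − 12) = 180.5.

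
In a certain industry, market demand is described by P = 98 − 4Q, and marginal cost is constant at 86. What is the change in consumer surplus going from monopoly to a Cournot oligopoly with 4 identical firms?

CS rises by 7.02

A monopolist chooses Q where MR = MC. MR = 98 − 8Q; setting this equal to 86 gives Q = 1.5 and P = 92.
CS = ½·(98 − 92)·1.5 = 4.5.
In a 4-firm Cournot equilibrium, symmetry and the first-order condition give q = (98 − 86)/(20) = 0.6. So Q = 2.4 and P = 88.4.
CS = ½·(98 − 88.4)·2.4 = 11.52.
Change in consumer surplus: 11.52 − 4.5 = 7.02.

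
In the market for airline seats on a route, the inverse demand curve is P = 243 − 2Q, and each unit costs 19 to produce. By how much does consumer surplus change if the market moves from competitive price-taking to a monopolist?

Under competition P = MC = 19, so Q = (243 − 19)/2 = 112.
CS = ½·(243 − 19)·112 = 12544.
Monopoly sets MR = MC: 243 − 4Q = 19 ⇒ Q = 56, P = 243 − 2·56 = 131.
CS = ½·(243 − 131)·56 = 3136.
Change in consumer surplus: 3136 − 12544 = −9408.

CS falls by 9408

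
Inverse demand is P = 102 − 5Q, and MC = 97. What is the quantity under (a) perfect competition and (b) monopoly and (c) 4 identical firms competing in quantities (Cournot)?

Perfect competition: P = MC = 97, so 102 − 5Q = 97 and Q = 1.
The monopolist equates marginal revenue to marginal cost: 102 − 10Q = 97, so Q = 0.5. From demand, P = 99.5.
In a 4-firm Cournot equilibrium, symmetry and the first-order condition give q = (102 − 97)/(25) = 0.2. So Q = 0.8 and P = 98.

Competition: Q = 1; Monopoly: Q = 0.5; Cournot: Q = 0.8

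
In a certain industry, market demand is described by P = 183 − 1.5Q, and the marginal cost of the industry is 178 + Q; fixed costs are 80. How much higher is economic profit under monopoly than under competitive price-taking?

Under competition P = MC: 183 − 1.5Q = 178 + Q ⇒ Q = 2, P = 180.
Profit = 180·2 − (178·2 + ½·1·2²) − 80 = −78.
A monopolist chooses Q where MR = MC. MR = 183 − 3Q; setting this equal to 178 + Q gives Q = 1.25 and P = 181.125.
Profit = 181.125·1.25 − (178·1.25 + ½·1·1.25²) − 80 = −76.875.
Change in economic profit: −76.875 − −78 = 1.125.

Economic profit rises by 1.125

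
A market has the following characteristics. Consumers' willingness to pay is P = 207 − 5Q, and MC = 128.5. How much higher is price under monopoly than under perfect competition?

P rises by 39.25

Competitive firms price at marginal cost: P = 128.5, giving Q = 15.7.
Monopoly sets MR = MC: 207 − 10Q = 128.5 ⇒ Q = 7.85, P = 207 − 5·7.85 = 167.75.
Change in price: 167.75 − 128.5 = 39.25.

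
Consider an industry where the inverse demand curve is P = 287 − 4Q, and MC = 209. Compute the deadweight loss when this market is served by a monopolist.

Competitive firms price at marginal cost: P = 209, giving Q = 19.5.
Monopoly sets MR = MC: 287 − 8Q = 209 ⇒ Q = 9.75, P = 287 − 4·9.75 = 248.
DWL is the triangle between Q = 9.75 and Q = 19.5: ½·(19.5 − 9.75)·(248 − 209) = 190.125.

DWL = 190.125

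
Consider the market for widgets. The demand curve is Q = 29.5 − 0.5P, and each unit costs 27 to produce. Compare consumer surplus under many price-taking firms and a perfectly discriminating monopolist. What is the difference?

Inverting demand: P = 59 − 2Q.
Perfect competition: P = MC = 27, so 59 − 2Q = 27 and Q = 16.
CS = ½·(59 − 27)·16 = 256.
A perfectly discriminating monopolist sells every unit with P(Q) ≥ MC(Q), so output equals the competitive quantity Q = 16. Each buyer pays their reservation price, so CS = 0 and the firm captures all surplus.
CS = 0.
Change in consumer surplus: 0 − 256 = −256.

Consumer surplus falls by 256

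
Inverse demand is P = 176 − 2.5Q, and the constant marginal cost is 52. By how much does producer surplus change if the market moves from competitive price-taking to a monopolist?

Competitive firms price at marginal cost: P = 52, giving Q = 49.6.
PS = (52 − 52)·49.6 = 0.
A monopolist chooses Q where MR = MC. MR = 176 − 5Q; setting this equal to 52 gives Q = 24.8 and P = 114.
PS = (114 − 52)·24.8 = 1537.6.
Change in producer surplus: 1537.6 − 0 = 1537.6.

Producer surplus rises by 1537.6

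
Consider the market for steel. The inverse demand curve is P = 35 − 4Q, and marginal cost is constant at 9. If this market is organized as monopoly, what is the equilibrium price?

P = 22

Monopoly sets MR = MC: 35 − 8Q = 9 ⇒ Q = 3.25, P = 35 − 4·3.25 = 22.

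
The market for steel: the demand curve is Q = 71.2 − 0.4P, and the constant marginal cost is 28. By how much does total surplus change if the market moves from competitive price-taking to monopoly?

Inverting demand: P = 178 − 2.5Q.
Under competition P = MC = 28, so Q = (178 − 28)/2.5 = 60.
CS = ½·(178 − 28)·60 = 4500; PS = (28 − 28)·60 = 0; TS = 4500.
A monopolist chooses Q where MR = MC. MR = 178 − 5Q; setting this equal to 28 gives Q = 30 and P = 103.
CS = ½·(178 − 103)·30 = 1125; PS = (103 − 28)·30 = 2250; TS = 3375.
Change in total surplus: 3375 − 4500 = −1125.

Total surplus falls by 1125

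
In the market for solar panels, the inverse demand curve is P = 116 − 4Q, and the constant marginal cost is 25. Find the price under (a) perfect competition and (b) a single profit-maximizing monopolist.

Competition: P = 25; Monopoly: P = 70.5

Perfect competition: P = MC = 25, so 116 − 4Q = 25 and Q = 22.75.
Monopoly sets MR = MC: 116 − 8Q = 25 ⇒ Q = 11.375, P = 116 − 4·11.375 = 70.5.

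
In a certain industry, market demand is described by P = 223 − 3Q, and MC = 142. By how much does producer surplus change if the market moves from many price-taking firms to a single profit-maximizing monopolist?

Competitive firms price at marginal cost: P = 142, giving Q = 27.
PS = (142 − 142)·27 = 0.
A monopolist chooses Q where MR = MC. MR = 223 − 6Q; setting this equal to 142 gives Q = 13.5 and P = 182.5.
PS = (182.5 − 142)·13.5 = 546.75.
Change in producer surplus: 546.75 − 0 = 546.75.

PS rises by 546.75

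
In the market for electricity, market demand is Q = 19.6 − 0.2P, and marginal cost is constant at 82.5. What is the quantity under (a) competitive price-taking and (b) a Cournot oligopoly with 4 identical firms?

Inverting demand: P = 98 − 5Q.
Competitive firms price at marginal cost: P = 82.5, giving Q = 3.1.
In a 4-firm Cournot equilibrium, symmetry and the first-order condition give q = (98 − 82.5)/(25) = 0.62. So Q = 2.48 and P = 85.6.

Competition: Q = 3.1; Cournot: Q = 2.48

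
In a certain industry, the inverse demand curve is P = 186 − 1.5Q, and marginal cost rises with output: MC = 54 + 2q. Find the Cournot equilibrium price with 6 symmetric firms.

With 6 symmetric Cournot firms, each firm's FOC gives 186 − 10.5q = 54 + 2q, so q = 10.56, Q = 6·10.56 = 63.36, and P = 90.96.

P = 90.96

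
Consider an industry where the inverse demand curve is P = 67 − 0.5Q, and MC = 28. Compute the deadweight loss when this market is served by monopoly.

DWL = 380.25

Competitive firms price at marginal cost: P = 28, giving Q = 78.
Monopoly sets MR = MC: 67 − Q = 28 ⇒ Q = 39, P = 67 − 0.5·39 = 47.5.
DWL is the triangle between Q = 39 and Q = 78: ½·(78 − 39)·(47.5 − 28) = 380.25.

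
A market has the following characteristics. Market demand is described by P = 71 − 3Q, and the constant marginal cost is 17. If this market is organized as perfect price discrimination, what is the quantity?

Q = 18

Under first-degree price discrimination the firm charges each unit its demand price and produces up to where P = MC, i.e. Q = 18. Consumer surplus is zero; producer surplus equals total surplus.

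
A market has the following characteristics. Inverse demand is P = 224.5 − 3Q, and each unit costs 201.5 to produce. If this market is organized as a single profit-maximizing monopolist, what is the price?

P = 213

The monopolist equates marginal revenue to marginal cost: 224.5 − 6Q = 201.5, so Q = 23/6. From demand, P = 213.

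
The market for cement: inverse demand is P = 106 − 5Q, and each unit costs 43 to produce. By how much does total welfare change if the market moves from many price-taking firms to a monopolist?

Total welfare falls by 99.225

Under competition P = MC = 43, so Q = (106 − 43)/5 = 12.6.
CS = ½·(106 − 43)·12.6 = 396.9; PS = (43 − 43)·12.6 = 0; TS = 396.9.
Monopoly sets MR = MC: 106 − 10Q = 43 ⇒ Q = 6.3, P = 106 − 5·6.3 = 74.5.
CS = ½·(106 − 74.5)·6.3 = 99.225; PS = (74.5 − 43)·6.3 = 198.45; TS = 297.675.
Change in total welfare: 297.675 − 396.9 = −99.225.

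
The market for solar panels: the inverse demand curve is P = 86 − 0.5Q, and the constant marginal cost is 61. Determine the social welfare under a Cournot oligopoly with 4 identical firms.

TS = 600

In a 4-firm Cournot equilibrium, symmetry and the first-order condition give q = (86 − 61)/(2.5) = 10. So Q = 40 and P = 66.
CS = ½·(86 − 66)·40 = 400; PS = (66 − 61)·40 = 200; TS = 600.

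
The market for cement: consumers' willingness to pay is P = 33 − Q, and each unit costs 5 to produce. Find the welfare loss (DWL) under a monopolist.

Competitive firms price at marginal cost: P = 5, giving Q = 28.
The monopolist equates marginal revenue to marginal cost: 33 − 2Q = 5, so Q = 14. From demand, P = 19.
DWL is the triangle between Q = 14 and Q = 28: ½·(28 − 14)·(19 − 5) = 98.

DWL = 98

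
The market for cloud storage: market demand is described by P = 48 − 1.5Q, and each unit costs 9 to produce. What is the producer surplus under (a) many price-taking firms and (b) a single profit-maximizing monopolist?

Competition: PS = 0; Monopoly: PS = 253.5

Perfect competition: P = MC = 9, so 48 − 1.5Q = 9 and Q = 26.
PS = (9 − 9)·26 = 0.
Monopoly sets MR = MC: 48 − 3Q = 9 ⇒ Q = 13, P = 48 − 1.5·13 = 28.5.
PS = (28.5 − 9)·13 = 253.5.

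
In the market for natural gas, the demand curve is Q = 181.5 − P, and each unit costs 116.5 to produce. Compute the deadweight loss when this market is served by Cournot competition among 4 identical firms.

Inverting demand: P = 181.5 − Q.
Perfect competition: P = MC = 116.5, so 181.5 − Q = 116.5 and Q = 65.
In a 4-firm Cournot equilibrium, symmetry and the first-order condition give q = (181.5 − 116.5)/(5) = 13. So Q = 52 and P = 129.5.
DWL is the triangle between Q = 52 and Q = 65: ½·(65 − 52)·(129.5 − 116.5) = 84.5.

DWL = 84.5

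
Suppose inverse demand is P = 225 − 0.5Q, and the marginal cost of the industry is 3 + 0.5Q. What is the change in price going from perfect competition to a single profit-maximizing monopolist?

Under competition P = MC: 225 − 0.5Q = 3 + 0.5Q ⇒ Q = 222, P = 114.
A monopolist chooses Q where MR = MC. MR = 225 − Q; setting this equal to 3 + 0.5Q gives Q = 148 and P = 151.
Change in price: 151 − 114 = 37.

Price rises by 37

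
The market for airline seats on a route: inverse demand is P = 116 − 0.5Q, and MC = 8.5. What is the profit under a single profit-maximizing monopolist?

Profit = 5778.125

Monopoly sets MR = MC: 116 − Q = 8.5 ⇒ Q = 107.5, P = 116 − 0.5·107.5 = 62.25.
Profit = (62.25 − 8.5)·107.5 = 5778.125.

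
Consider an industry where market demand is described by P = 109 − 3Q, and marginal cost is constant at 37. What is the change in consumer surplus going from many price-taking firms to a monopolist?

CS falls by 648

Under competition P = MC = 37, so Q = (109 − 37)/3 = 24.
CS = ½·(109 − 37)·24 = 864.
A monopolist chooses Q where MR = MC. MR = 109 − 6Q; setting this equal to 37 gives Q = 12 and P = 73.
CS = ½·(109 − 73)·12 = 216.
Change in consumer surplus: 216 − 864 = −648.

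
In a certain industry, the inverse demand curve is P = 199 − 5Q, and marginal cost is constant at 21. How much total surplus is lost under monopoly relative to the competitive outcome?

DWL = 792.1

Competitive firms price at marginal cost: P = 21, giving Q = 35.6.
A monopolist chooses Q where MR = MC. MR = 199 − 10Q; setting this equal to 21 gives Q = 17.8 and P = 110.
DWL is the triangle between Q = 17.8 and Q = 35.6: ½·(35.6 − 17.8)·(110 − 21) = 792.1.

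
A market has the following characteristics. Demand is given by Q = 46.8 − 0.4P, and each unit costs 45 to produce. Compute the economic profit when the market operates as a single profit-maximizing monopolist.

Inverting demand: P = 117 − 2.5Q.
Monopoly sets MR = MC: 117 − 5Q = 45 ⇒ Q = 14.4, P = 117 − 2.5·14.4 = 81.
Profit = (81 − 45)·14.4 = 518.4.

Profit = 518.4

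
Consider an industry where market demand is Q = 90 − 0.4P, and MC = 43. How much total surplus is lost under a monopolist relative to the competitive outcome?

Inverting demand: P = 225 − 2.5Q.
Perfect competition: P = MC = 43, so 225 − 2.5Q = 43 and Q = 72.8.
A monopolist chooses Q where MR = MC. MR = 225 − 5Q; setting this equal to 43 gives Q = 36.4 and P = 134.
DWL is the triangle between Q = 36.4 and Q = 72.8: ½·(72.8 − 36.4)·(134 − 43) = 1656.2.

DWL = 1656.2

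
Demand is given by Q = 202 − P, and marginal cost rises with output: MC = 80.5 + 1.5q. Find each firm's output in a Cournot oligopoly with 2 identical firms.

Inverting demand: P = 202 − Q.
With 2 symmetric Cournot firms, each firm's FOC gives 202 − 3q = 80.5 + 1.5q, so q = 27, Q = 2·27 = 54, and P = 148.

q_i = 27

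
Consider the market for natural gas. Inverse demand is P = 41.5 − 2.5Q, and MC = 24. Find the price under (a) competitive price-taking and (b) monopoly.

Competition: P = 24; Monopoly: P = 32.75

Under competition P = MC = 24, so Q = (41.5 − 24)/2.5 = 7.
The monopolist equates marginal revenue to marginal cost: 41.5 − 5Q = 24, so Q = 3.5. From demand, P = 32.75.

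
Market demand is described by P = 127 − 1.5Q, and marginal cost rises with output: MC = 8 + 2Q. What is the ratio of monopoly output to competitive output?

Monopoly sets MR = MC: 127 − 3Q = 8 + 2Q ⇒ Q = 23.8, P = 127 − 1.5·23.8 = 91.3.
Competitive equilibrium sets price equal to marginal cost: 127 − 1.5Q = 8 + 2Q, so Q = 34 and P = 76.
Ratio Q_m/Q_c = 23.8/34 = 0.7.

Q_m/Q_c = 0.7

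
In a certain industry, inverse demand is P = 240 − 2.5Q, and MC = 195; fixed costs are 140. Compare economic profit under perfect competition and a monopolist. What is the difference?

Competitive firms price at marginal cost: P = 195, giving Q = 18.
Profit = (195 − 195)·18 − 140 = −140.
Monopoly sets MR = MC: 240 − 5Q = 195 ⇒ Q = 9, P = 240 − 2.5·9 = 217.5.
Profit = (217.5 − 195)·9 − 140 = 62.5.
Change in economic profit: 62.5 − −140 = 202.5.

Economic profit rises by 202.5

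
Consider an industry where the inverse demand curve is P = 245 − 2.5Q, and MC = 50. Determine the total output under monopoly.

Q = 39

The monopolist equates marginal revenue to marginal cost: 245 − 5Q = 50, so Q = 39. From demand, P = 147.5.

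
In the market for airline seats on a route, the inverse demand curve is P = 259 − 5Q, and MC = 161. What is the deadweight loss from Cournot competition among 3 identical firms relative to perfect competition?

Under competition P = MC = 161, so Q = (259 − 161)/5 = 19.6.
In a 3-firm Cournot equilibrium, symmetry and the first-order condition give q = (259 − 161)/(20) = 4.9. So Q = 14.7 and P = 185.5.
DWL is the triangle between Q = 14.7 and Q = 19.6: ½·(19.6 − 14.7)·(185.5 − 161) = 60.025.

DWL = 60.025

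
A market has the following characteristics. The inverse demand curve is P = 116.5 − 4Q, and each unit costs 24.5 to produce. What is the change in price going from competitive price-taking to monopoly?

P rises by 46

Perfect competition: P = MC = 24.5, so 116.5 − 4Q = 24.5 and Q = 23.
A monopolist chooses Q where MR = MC. MR = 116.5 − 8Q; setting this equal to 24.5 gives Q = 11.5 and P = 70.5.
Change in price: 70.5 − 24.5 = 46.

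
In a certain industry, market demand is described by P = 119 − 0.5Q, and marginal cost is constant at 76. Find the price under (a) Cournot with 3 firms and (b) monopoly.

Cournot: P = 86.75; Monopoly: P = 97.5

Cournot with 3 identical firms: the symmetric best-response condition is 119 − 2q = 76. Each firm produces q = 21.5, total output Q = 64.5, price P = 86.75.
Monopoly sets MR = MC: 119 − Q = 76 ⇒ Q = 43, P = 119 − 0.5·43 = 97.5.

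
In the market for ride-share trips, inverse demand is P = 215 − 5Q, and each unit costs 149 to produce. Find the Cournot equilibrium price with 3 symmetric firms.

With 3 symmetric Cournot firms, each firm's FOC gives 215 − 20q = 149, so q = 3.3, Q = 3·3.3 = 9.9, and P = 165.5.

P = 165.5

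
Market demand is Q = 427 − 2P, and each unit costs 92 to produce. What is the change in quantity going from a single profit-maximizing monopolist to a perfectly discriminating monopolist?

Q rises by 121.5

Inverting demand: P = 213.5 − 0.5Q.
Monopoly sets MR = MC: 213.5 − Q = 92 ⇒ Q = 121.5, P = 213.5 − 0.5·121.5 = 152.75.
A perfectly discriminating monopolist sells every unit with P(Q) ≥ MC(Q), so output equals the competitive quantity Q = 243. Each buyer pays their reservation price, so CS = 0 and the firm captures all surplus.
Change in quantity: 243 − 121.5 = 121.5.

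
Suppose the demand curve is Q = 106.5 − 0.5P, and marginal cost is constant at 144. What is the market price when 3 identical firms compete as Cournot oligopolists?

Inverting demand: P = 213 − 2Q.
Cournot with 3 identical firms: the symmetric best-response condition is 213 − 8q = 144. Each firm produces q = 8.625, total output Q = 25.875, price P = 161.25.

P = 161.25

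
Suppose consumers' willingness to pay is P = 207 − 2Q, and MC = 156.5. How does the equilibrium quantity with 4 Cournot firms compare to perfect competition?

In a 4-firm Cournot equilibrium, symmetry and the first-order condition give q = (207 − 156.5)/(10) = 5.05. So Q = 20.2 and P = 166.6.
Competitive firms price at marginal cost: P = 156.5, giving Q = 25.25.

Cournot: Q = 20.2; Competition: Q = 25.25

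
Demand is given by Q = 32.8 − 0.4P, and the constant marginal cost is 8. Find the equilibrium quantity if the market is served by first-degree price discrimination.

Q = 29.6

Inverting demand: P = 82 − 2.5Q.
A perfectly discriminating monopolist sells every unit with P(Q) ≥ MC(Q), so output equals the competitive quantity Q = 29.6. Each buyer pays their reservation price, so CS = 0 and the firm captures all surplus.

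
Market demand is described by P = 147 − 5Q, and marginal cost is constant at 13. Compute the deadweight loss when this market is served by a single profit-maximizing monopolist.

Competitive firms price at marginal cost: P = 13, giving Q = 26.8.
Monopoly sets MR = MC: 147 − 10Q = 13 ⇒ Q = 13.4, P = 147 − 5·13.4 = 80.
DWL is the triangle between Q = 13.4 and Q = 26.8: ½·(26.8 − 13.4)·(80 − 13) = 448.9.

DWL = 448.9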